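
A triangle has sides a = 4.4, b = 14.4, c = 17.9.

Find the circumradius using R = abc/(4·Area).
s = (a+b+c)/2 = 18.35
Area = √(s(s-a)(s-b)(s-c)) = √(18.35·13.95·3.95·0.45) = 21.3309
R = abc/(4·Area) = (4.4·14.4·17.9)/(4·21.3309) = 1134.144/85.3236 = 13.29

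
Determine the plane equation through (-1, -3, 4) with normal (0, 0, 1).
d = n·P = (0)(-1) + (0)(-3) + (1)(4) = 4
Plane: z = 4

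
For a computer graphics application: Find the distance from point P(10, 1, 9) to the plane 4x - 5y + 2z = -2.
d = |4(10) + (-5)(1) + 2(9) - (-2)| / √(4² + (-5)² + 2²) = 55/√45 = 8.199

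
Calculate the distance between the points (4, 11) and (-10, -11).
Using the distance formula: d = sqrt((x₂-x₁)² + (y₂-y₁)²)
dx = (-10) - 4 = -14
dy = (-11) - 11 = -22
d = sqrt((-14)² + (-22)²) = sqrt(196 + 484) = sqrt(680) = 26.08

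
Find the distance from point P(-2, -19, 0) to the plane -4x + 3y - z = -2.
d = |(-4)(-2) + 3(-19) + (-1)(0) - (-2)| / √((-4)² + 3² + (-1)²) = 47/√26 = 9.217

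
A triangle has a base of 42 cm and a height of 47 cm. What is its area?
Area = (1/2) * base * height
Area = (1/2) * 42 * 47
Area = 987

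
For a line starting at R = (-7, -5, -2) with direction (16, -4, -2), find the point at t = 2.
P(2) = (-7 + 16(2), -5 + (-4)(2), -2 + (-2)(2)) = (25, -13, -6)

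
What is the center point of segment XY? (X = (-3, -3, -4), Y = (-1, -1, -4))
Midpoint = ((-3-1)/2, (-3-1)/2, (-4-4)/2) = (-2, -2, -4)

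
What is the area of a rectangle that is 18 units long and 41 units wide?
Area = length * width
Area = 18 * 41
Area = 738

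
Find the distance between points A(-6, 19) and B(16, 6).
Using the distance formula: d = sqrt((x₂-x₁)² + (y₂-y₁)²)
dx = 16 - (-6) = 22
dy = 6 - 19 = -13
d = sqrt(22² + (-13)²) = sqrt(484 + 169) = sqrt(653) = 25.55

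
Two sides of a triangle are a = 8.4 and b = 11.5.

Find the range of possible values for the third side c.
By the triangle inequality: |a - b| < c < a + b
|8.4 - 11.5| < c < 8.4 + 11.5
3.1 < c < 19.9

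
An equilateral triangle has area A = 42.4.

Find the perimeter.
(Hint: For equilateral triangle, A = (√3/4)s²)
A = (√3/4)s²  →  s² = 4A/√3 = 4·42.4/√3 = 97.9186
s = 9.89538
Perimeter = 3s = 29.69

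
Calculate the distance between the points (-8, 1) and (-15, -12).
Using the distance formula: d = sqrt((x₂-x₁)² + (y₂-y₁)²)
dx = (-15) - (-8) = -7
dy = (-12) - 1 = -13
d = sqrt((-7)² + (-13)²) = sqrt(49 + 169) = sqrt(218) = 14.76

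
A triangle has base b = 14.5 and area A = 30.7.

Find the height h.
A = ½bh  →  h = 2A/b
h = 2·30.7/14.5 = 4.234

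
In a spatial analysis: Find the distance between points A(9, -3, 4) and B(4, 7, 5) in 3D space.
d = √[(-5)² + (10)² + (1)²] = √126 = 11.22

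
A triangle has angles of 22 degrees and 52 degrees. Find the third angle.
Sum of angles in a triangle = 180 degrees
Third angle = 180 - 22 - 52
Third angle = 106 degrees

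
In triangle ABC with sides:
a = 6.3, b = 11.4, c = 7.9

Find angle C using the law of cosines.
cos(C) = (a² + b² - c²)/(2ab)
cos(C) = (6.3² + 11.4² - 7.9²)/(2·6.3·11.4) = 107.24/143.64 = 0.746589
C = arccos(0.746589) = 41.7°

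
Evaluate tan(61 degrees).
tan(61 degrees) = 1.804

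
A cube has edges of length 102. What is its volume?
Volume = s³
Volume = 102³
Volume = 1061208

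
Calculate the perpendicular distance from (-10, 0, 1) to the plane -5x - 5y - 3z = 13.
d = |(-5)(-10) + (-5)(0) + (-3)(1) - (13)| / √((-5)² + (-5)² + (-3)²) = 34/√59 = 4.426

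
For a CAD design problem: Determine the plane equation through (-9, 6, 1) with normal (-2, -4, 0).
d = n·P = (-2)(-9) + (-4)(6) + (0)(1) = -6
Plane: -2x - 4y = -6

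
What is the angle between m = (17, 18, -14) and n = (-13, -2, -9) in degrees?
m·n = -131, |m|² = 809, |n|² = 254
cos θ = -131/√205486 ≈ -0.289
θ ≈ 106.8°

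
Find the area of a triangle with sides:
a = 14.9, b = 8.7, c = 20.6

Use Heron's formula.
s = (a+b+c)/2 = (14.9+8.7+20.6)/2 = 22.1
A = √(s(s-a)(s-b)(s-c)) = √(22.1·7.2·13.4·1.5)
A = √3198.31 = 56.55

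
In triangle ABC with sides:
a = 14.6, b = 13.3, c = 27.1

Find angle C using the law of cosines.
cos(C) = (a² + b² - c²)/(2ab)
cos(C) = (14.6² + 13.3² - 27.1²)/(2·14.6·13.3) = -344.36/388.36 = -0.886703
C = arccos(-0.886703) = 152.5°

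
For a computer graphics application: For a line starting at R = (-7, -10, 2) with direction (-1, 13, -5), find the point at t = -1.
P(-1) = (-7 + (-1)(-1), -10 + 13(-1), 2 + (-5)(-1)) = (-6, -23, 7)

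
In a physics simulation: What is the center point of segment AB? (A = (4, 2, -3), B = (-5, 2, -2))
Midpoint = ((4-5)/2, (2+2)/2, (-3-2)/2) = (-0.5, 2, -2.5)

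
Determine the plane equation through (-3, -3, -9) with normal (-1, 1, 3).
d = n·P = (-1)(-3) + (1)(-3) + (3)(-9) = -27
Plane: -x + y + 3z = -27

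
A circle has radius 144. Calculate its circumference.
Circumference = 2 * pi * r
Circumference = 2 * pi * 144
Circumference = 904.78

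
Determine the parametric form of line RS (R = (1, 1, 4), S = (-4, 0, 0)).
Direction vector d = S - R = (-5, -1, -4)
x = 1 - 5t, y = 1 - t, z = 4 - 4t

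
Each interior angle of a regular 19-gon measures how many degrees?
Interior angle of a regular n-gon = (n-2)*180/n
Interior angle = (19-2)*180/19
Interior angle = 17*180/19
Interior angle = 3060/19
Interior angle = 161.05 degrees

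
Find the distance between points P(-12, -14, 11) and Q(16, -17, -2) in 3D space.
d = √[(28)² + (-3)² + (-13)²] = √962 = 31.02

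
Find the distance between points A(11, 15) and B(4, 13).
Using the distance formula: d = sqrt((x₂-x₁)² + (y₂-y₁)²)
dx = 4 - 11 = -7
dy = 13 - 15 = -2
d = sqrt((-7)² + (-2)²) = sqrt(49 + 4) = sqrt(53) = 7.28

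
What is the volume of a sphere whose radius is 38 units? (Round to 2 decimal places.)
Volume = (4/3) * pi * r³
Volume = (4/3) * pi * 38³
Volume = (4/3) * pi * 54872
Volume = 229847.30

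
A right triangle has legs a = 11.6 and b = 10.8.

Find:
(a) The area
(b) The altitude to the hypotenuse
(a) Area = ½ab = ½·11.6·10.8 = 62.64
(b) Hypotenuse c = √(11.6² + 10.8²) = √251.2 = 15.8493
    Area = ½·c·h_c  →  h_c = 2·Area/c = 2·62.64/15.8493 = 7.904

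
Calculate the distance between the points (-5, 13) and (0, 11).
Using the distance formula: d = sqrt((x₂-x₁)² + (y₂-y₁)²)
dx = 0 - (-5) = 5
dy = 11 - 13 = -2
d = sqrt(5² + (-2)²) = sqrt(25 + 4) = sqrt(29) = 5.39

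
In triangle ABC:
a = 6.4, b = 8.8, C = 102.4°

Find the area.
Using A = ½ab·sin(C):
A = ½·6.4·8.8·sin(102.4°) = ½·56.32·0.976672 = 27.5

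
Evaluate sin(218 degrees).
sin(218 degrees) = -0.6157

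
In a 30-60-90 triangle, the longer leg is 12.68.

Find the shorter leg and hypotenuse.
In a 30-60-90 triangle, sides are in ratio 1 : √3 : 2.
Long leg = short leg·√3  →  short leg = 12.68/√3 = 7.321
Hypotenuse = 2·(short leg) = 2·12.68/√3 = 14.64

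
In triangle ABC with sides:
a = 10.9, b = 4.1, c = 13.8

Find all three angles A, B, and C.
By the law of cosines:
cos(A) = (b² + c² - a²)/(2bc) = 0.781548  →  A = 38.6°
cos(B) = (a² + c² - b²)/(2ac) = 0.972078  →  B = 13.57°
cos(C) = (a² + b² - c²)/(2ab) = -0.613336  →  C = 127.8°
Check: A + B + C = 180.0° ✓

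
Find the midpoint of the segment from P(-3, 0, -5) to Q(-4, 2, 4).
Midpoint = ((-3-4)/2, (0+2)/2, (-5+4)/2) = (-3.5, 1, -0.5)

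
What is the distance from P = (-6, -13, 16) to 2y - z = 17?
d = |0(-6) + 2(-13) + (-1)(16) - (17)| / √(0² + 2² + (-1)²) = 59/√5 = 26.39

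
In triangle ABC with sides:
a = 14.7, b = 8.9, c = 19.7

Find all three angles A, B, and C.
By the law of cosines:
cos(A) = (b² + c² - a²)/(2bc) = 0.716392  →  A = 44.24°
cos(B) = (a² + c² - b²)/(2ac) = 0.906402  →  B = 24.99°
cos(C) = (a² + b² - c²)/(2ab) = -0.354620  →  C = 110.8°
Check: A + B + C = 180.0° ✓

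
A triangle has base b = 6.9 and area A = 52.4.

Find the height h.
A = ½bh  →  h = 2A/b
h = 2·52.4/6.9 = 15.19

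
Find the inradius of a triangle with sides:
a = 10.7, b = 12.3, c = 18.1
s = (a+b+c)/2 = (10.7+12.3+18.1)/2 = 20.55
Area = √(s(s-a)(s-b)(s-c)) = √(20.55·9.85·8.25·2.45) = 63.9638
r = Area/s = 63.9638/20.55 = 3.113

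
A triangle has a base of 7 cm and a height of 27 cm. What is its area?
Area = (1/2) * base * height
Area = (1/2) * 7 * 27
Area = 94.50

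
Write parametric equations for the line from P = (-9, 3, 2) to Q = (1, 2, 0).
Direction vector d = Q - P = (10, -1, -2)
x = -9 + 10t, y = 3 - t, z = 2 - 2t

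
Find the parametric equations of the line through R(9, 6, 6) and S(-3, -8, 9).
Direction vector d = S - R = (-12, -14, 3)
x = 9 - 12t, y = 6 - 14t, z = 6 + 3t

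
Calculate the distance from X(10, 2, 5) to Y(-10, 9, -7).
d = √[(-20)² + (7)² + (-12)²] = √593 = 24.35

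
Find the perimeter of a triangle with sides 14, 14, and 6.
Perimeter = sum of all sides
Perimeter = 14 + 14 + 6
Perimeter = 34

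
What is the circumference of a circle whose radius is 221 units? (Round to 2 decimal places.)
Circumference = 2 * pi * r
Circumference = 2 * pi * 221
Circumference = 1388.58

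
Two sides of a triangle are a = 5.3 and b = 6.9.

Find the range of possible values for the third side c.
By the triangle inequality: |a - b| < c < a + b
|5.3 - 6.9| < c < 5.3 + 6.9
1.6 < c < 12.2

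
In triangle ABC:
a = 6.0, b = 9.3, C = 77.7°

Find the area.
Using A = ½ab·sin(C):
A = ½·6.0·9.3·sin(77.7°) = ½·55.8·0.977046 = 27.26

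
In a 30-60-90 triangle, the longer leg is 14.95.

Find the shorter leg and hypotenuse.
In a 30-60-90 triangle, sides are in ratio 1 : √3 : 2.
Long leg = short leg·√3  →  short leg = 14.95/√3 = 8.631
Hypotenuse = 2·(short leg) = 2·14.95/√3 = 17.26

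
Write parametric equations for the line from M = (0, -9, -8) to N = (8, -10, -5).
Direction vector d = N - M = (8, -1, 3)
x = 0 + 8t, y = -9 - t, z = -8 + 3t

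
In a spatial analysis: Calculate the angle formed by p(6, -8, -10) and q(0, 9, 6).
p·q = -132, |p|² = 200, |q|² = 117
cos θ = -132/√23400 ≈ -0.8629
θ ≈ 149.6°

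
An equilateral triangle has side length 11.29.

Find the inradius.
For an equilateral triangle, r = s/(2√3) where s is the side.
r = 11.29/(2√3) = 11.29/3.464102 = 3.259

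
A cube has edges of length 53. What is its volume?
Volume = s³
Volume = 53³
Volume = 148877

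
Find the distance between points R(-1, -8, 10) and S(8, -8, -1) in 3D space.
d = √[(9)² + (0)² + (-11)²] = √202 = 14.21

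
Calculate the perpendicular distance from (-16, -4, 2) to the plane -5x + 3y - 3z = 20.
d = |(-5)(-16) + 3(-4) + (-3)(2) - (20)| / √((-5)² + 3² + (-3)²) = 42/√43 = 6.405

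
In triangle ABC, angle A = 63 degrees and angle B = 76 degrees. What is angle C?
Sum of angles in a triangle = 180 degrees
Third angle = 180 - 63 - 76
Third angle = 41 degrees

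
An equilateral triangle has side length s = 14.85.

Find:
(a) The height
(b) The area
(a) Height h = s·√3/2 = 14.85·√3/2 = 12.86
(b) Area = (√3/4)·s² = (√3/4)·14.85² = (√3/4)·220.522 = 95.49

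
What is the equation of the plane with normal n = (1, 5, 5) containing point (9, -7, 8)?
d = n·P = (1)(9) + (5)(-7) + (5)(8) = 14
Plane: x + 5y + 5z = 14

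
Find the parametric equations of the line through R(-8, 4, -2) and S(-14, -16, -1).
Direction vector d = S - R = (-6, -20, 1)
x = -8 - 6t, y = 4 - 20t, z = -2 + t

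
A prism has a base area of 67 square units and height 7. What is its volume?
Volume = base area * height
Volume = 67 * 7
Volume = 469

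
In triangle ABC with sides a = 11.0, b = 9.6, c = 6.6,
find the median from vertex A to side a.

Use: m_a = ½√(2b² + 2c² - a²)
m_a = ½√(2·9.6² + 2·6.6² - 11.0²)
m_a = ½√(184.32 + 87.12 - 121) = ½√150.44 = 6.133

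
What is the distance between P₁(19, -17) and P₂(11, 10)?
Using the distance formula: d = sqrt((x₂-x₁)² + (y₂-y₁)²)
dx = 11 - 19 = -8
dy = 10 - (-17) = 27
d = sqrt((-8)² + 27²) = sqrt(64 + 729) = sqrt(793) = 28.16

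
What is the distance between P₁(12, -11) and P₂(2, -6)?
Using the distance formula: d = sqrt((x₂-x₁)² + (y₂-y₁)²)
dx = 2 - 12 = -10
dy = (-6) - (-11) = 5
d = sqrt((-10)² + 5²) = sqrt(100 + 25) = sqrt(125) = 11.18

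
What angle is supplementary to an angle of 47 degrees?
Supplementary angles sum to 180 degrees.
Other angle = 180 - 47
Other angle = 133 degrees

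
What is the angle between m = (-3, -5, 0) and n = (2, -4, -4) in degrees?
m·n = 14, |m|² = 34, |n|² = 36
cos θ = 14/√1224 ≈ 0.4002
θ ≈ 66.41°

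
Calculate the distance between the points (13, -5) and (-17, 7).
Using the distance formula: d = sqrt((x₂-x₁)² + (y₂-y₁)²)
dx = (-17) - 13 = -30
dy = 7 - (-5) = 12
d = sqrt((-30)² + 12²) = sqrt(900 + 144) = sqrt(1044) = 32.31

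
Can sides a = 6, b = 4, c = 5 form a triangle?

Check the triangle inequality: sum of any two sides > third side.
Yes, triangle inequality satisfied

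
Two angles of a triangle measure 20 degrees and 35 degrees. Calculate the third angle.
Sum of angles in a triangle = 180 degrees
Third angle = 180 - 20 - 35
Third angle = 125 degrees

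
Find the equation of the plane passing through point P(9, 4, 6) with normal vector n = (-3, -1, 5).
d = n·P = (-3)(9) + (-1)(4) + (5)(6) = -1
Plane: -3x - y + 5z = -1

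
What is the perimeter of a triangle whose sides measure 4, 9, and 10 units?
Perimeter = sum of all sides
Perimeter = 4 + 9 + 10
Perimeter = 23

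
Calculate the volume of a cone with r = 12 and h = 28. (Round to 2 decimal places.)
Volume = (1/3) * pi * r² * h
Volume = (1/3) * pi * 12² * 28
Volume = (1/3) * pi * 144 * 28
Volume = (1/3) * pi * 4032
Volume = 4222.30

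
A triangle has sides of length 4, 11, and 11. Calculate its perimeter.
Perimeter = sum of all sides
Perimeter = 4 + 11 + 11
Perimeter = 26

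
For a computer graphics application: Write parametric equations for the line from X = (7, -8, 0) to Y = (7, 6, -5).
Direction vector d = Y - X = (0, 14, -5)
x = 7, y = -8 + 14t, z = 0 - 5t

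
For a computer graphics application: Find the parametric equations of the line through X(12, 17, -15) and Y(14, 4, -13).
Direction vector d = Y - X = (2, -13, 2)
x = 12 + 2t, y = 17 - 13t, z = -15 + 2t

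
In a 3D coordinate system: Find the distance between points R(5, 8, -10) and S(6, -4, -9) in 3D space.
d = √[(1)² + (-12)² + (1)²] = √146 = 12.08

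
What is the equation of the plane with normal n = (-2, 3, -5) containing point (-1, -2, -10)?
d = n·P = (-2)(-1) + (3)(-2) + (-5)(-10) = 46
Plane: -2x + 3y - 5z = 46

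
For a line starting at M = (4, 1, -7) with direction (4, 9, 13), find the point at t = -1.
P(-1) = (4 + 4(-1), 1 + 9(-1), -7 + 13(-1)) = (0, -8, -20)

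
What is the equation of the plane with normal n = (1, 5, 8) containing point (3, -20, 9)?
d = n·P = (1)(3) + (5)(-20) + (8)(9) = -25
Plane: x + 5y + 8z = -25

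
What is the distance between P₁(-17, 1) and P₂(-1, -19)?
Using the distance formula: d = sqrt((x₂-x₁)² + (y₂-y₁)²)
dx = (-1) - (-17) = 16
dy = (-19) - 1 = -20
d = sqrt(16² + (-20)²) = sqrt(256 + 400) = sqrt(656) = 25.61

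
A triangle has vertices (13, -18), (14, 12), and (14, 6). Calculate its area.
Using the coordinate formula: Area = (1/2)|x₁(y₂-y₃) + x₂(y₃-y₁) + x₃(y₁-y₂)|
Area = (1/2)|13(12-6) + 14(6-(-18)) + 14((-18)-12)|
Area = (1/2)|13*6 + 14*24 + 14*(-30)|
Area = (1/2)|78 + 336 + (-420)|
Area = (1/2)*6 = 3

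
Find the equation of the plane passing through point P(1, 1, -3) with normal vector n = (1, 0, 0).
d = n·P = (1)(1) + (0)(1) + (0)(-3) = 1
Plane: x = 1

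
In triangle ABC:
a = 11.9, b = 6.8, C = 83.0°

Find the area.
Using A = ½ab·sin(C):
A = ½·11.9·6.8·sin(83.0°) = ½·80.92·0.992546 = 40.16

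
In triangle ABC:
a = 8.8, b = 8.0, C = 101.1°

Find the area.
Using A = ½ab·sin(C):
A = ½·8.8·8.0·sin(101.1°) = ½·70.4·0.981293 = 34.54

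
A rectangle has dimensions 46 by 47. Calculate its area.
Area = length * width
Area = 46 * 47
Area = 2162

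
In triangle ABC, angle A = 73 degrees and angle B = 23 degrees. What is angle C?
Sum of angles in a triangle = 180 degrees
Third angle = 180 - 73 - 23
Third angle = 84 degrees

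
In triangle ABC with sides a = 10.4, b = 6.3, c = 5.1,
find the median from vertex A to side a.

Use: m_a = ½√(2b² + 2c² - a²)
m_a = ½√(2·6.3² + 2·5.1² - 10.4²)
m_a = ½√(79.38 + 52.02 - 108.16) = ½√23.24 = 2.41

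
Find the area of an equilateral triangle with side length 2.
Area = (sqrt(3)/4) * s²
Area = (sqrt(3)/4) * 2²
Area = (sqrt(3)/4) * 4
Area = 1.73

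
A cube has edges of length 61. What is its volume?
Volume = s³
Volume = 61³
Volume = 226981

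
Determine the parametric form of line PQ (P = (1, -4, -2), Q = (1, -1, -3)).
Direction vector d = Q - P = (0, 3, -1)
x = 1, y = -4 + 3t, z = -2 - t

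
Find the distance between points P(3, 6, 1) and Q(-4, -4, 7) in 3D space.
d = √[(-7)² + (-10)² + (6)²] = √185 = 13.6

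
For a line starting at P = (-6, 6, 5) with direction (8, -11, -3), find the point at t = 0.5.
P(0.5) = (-6 + 8(0.5), 6 + (-11)(0.5), 5 + (-3)(0.5)) = (-2, 0.5, 3.5)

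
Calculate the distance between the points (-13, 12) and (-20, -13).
Using the distance formula: d = sqrt((x₂-x₁)² + (y₂-y₁)²)
dx = (-20) - (-13) = -7
dy = (-13) - 12 = -25
d = sqrt((-7)² + (-25)²) = sqrt(49 + 625) = sqrt(674) = 25.96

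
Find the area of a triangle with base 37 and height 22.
Area = (1/2) * base * height
Area = (1/2) * 37 * 22
Area = 407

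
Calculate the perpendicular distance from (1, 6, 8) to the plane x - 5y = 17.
d = |1(1) + (-5)(6) + 0(8) - (17)| / √(1² + (-5)² + 0²) = 46/√26 = 9.021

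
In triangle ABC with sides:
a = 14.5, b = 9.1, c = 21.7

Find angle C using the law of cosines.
cos(C) = (a² + b² - c²)/(2ab)
cos(C) = (14.5² + 9.1² - 21.7²)/(2·14.5·9.1) = -177.83/263.9 = -0.673854
C = arccos(-0.673854) = 132.4°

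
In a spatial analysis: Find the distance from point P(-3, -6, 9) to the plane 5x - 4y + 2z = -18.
d = |5(-3) + (-4)(-6) + 2(9) - (-18)| / √(5² + (-4)² + 2²) = 45/√45 = 6.708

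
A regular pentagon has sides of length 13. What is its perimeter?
Perimeter = number of sides * side length
Perimeter = 5 * 13
Perimeter = 65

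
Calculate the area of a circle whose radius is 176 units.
Area = pi * r²
Area = pi * 176²
Area = pi * 30976
Area = 97313.97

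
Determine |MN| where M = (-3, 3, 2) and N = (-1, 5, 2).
d = √[(2)² + (2)² + (0)²] = √8 = 2.828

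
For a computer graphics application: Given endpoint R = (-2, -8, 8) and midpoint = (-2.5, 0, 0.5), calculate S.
S = (2×(-2.5) - (-2), 2×0 - (-8), 2×0.5 - 8) = (-3, 8, -7)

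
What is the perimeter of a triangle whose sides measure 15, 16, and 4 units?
Perimeter = sum of all sides
Perimeter = 15 + 16 + 4
Perimeter = 35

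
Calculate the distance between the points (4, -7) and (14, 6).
Using the distance formula: d = sqrt((x₂-x₁)² + (y₂-y₁)²)
dx = 14 - 4 = 10
dy = 6 - (-7) = 13
d = sqrt(10² + 13²) = sqrt(100 + 169) = sqrt(269) = 16.40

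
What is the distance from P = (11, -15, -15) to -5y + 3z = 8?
d = |0(11) + (-5)(-15) + 3(-15) - (8)| / √(0² + (-5)² + 3²) = 22/√34 = 3.773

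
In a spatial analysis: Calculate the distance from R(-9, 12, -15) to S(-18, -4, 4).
d = √[(-9)² + (-16)² + (19)²] = √698 = 26.42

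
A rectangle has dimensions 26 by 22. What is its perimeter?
Perimeter = 2 * (length + width)
Perimeter = 2 * (26 + 22)
Perimeter = 2 * 48
Perimeter = 96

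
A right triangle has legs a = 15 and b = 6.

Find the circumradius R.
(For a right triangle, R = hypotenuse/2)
Hypotenuse c = √(15² + 6²) = √261 = 16.1555
R = c/2 = 8.078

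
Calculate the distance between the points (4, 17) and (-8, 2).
Using the distance formula: d = sqrt((x₂-x₁)² + (y₂-y₁)²)
dx = (-8) - 4 = -12
dy = 2 - 17 = -15
d = sqrt((-12)² + (-15)²) = sqrt(144 + 225) = sqrt(369) = 19.21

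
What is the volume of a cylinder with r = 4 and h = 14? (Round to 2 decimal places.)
Volume = pi * r² * h
Volume = pi * 4² * 14
Volume = pi * 16 * 14
Volume = pi * 224
Volume = 703.72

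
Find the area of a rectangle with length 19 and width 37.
Area = length * width
Area = 19 * 37
Area = 703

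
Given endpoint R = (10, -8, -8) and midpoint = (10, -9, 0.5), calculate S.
S = (2×10 - 10, 2×(-9) - (-8), 2×0.5 - (-8)) = (10, -10, 9)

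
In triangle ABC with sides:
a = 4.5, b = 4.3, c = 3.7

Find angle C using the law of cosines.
cos(C) = (a² + b² - c²)/(2ab)
cos(C) = (4.5² + 4.3² - 3.7²)/(2·4.5·4.3) = 25.05/38.7 = 0.647287
C = arccos(0.647287) = 49.66°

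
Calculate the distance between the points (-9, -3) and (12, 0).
Using the distance formula: d = sqrt((x₂-x₁)² + (y₂-y₁)²)
dx = 12 - (-9) = 21
dy = 0 - (-3) = 3
d = sqrt(21² + 3²) = sqrt(441 + 9) = sqrt(450) = 21.21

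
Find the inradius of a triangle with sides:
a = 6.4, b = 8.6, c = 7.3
s = (a+b+c)/2 = (6.4+8.6+7.3)/2 = 11.15
Area = √(s(s-a)(s-b)(s-c)) = √(11.15·4.75·2.55·3.85) = 22.8026
r = Area/s = 22.8026/11.15 = 2.045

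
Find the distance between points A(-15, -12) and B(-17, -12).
Using the distance formula: d = sqrt((x₂-x₁)² + (y₂-y₁)²)
dx = (-17) - (-15) = -2
dy = (-12) - (-12) = 0
d = sqrt((-2)² + 0²) = sqrt(4 + 0) = sqrt(4) = 2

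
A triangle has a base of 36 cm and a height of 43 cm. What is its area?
Area = (1/2) * base * height
Area = (1/2) * 36 * 43
Area = 774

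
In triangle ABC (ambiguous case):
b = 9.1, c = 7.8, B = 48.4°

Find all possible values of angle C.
sin(C)/c = sin(B)/b  →  sin(C) = c·sin(B)/b = 7.8·sin(48.4°)/9.1 = 0.640970
C₁ = arcsin(0.640970) = 39.86°,  C₂ = 180° - C₁ = 140.14°
Check C₂: A = 180° - 48.4° - 140.14° = -8.54° ≤ 0, rejected
C = 39.86° (one solution)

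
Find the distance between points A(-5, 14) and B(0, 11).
Using the distance formula: d = sqrt((x₂-x₁)² + (y₂-y₁)²)
dx = 0 - (-5) = 5
dy = 11 - 14 = -3
d = sqrt(5² + (-3)²) = sqrt(25 + 9) = sqrt(34) = 5.83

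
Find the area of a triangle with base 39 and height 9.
Area = (1/2) * base * height
Area = (1/2) * 39 * 9
Area = 175.50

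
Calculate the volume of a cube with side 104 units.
Volume = s³
Volume = 104³
Volume = 1124864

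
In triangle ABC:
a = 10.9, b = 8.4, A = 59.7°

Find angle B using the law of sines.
sin(B)/b = sin(A)/a
sin(B) = b·sin(A)/a = 8.4·sin(59.7°)/10.9 = 0.665369
B = arcsin(0.665369) = 41.71°  (b ≤ a, so B ≤ A and the acute solution is unique)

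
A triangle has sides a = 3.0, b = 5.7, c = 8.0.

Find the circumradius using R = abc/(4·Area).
s = (a+b+c)/2 = 8.35
Area = √(s(s-a)(s-b)(s-c)) = √(8.35·5.35·2.65·0.35) = 6.4369
R = abc/(4·Area) = (3.0·5.7·8.0)/(4·6.4369) = 136.8/25.7476 = 5.313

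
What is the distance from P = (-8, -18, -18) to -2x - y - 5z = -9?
d = |(-2)(-8) + (-1)(-18) + (-5)(-18) - (-9)| / √((-2)² + (-1)² + (-5)²) = 133/√30 = 24.28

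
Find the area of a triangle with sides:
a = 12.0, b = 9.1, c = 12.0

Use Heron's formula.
s = (a+b+c)/2 = (12.0+9.1+12.0)/2 = 16.55
A = √(s(s-a)(s-b)(s-c)) = √(16.55·4.55·7.45·4.55)
A = √2552.57 = 50.52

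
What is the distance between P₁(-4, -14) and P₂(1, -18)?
Using the distance formula: d = sqrt((x₂-x₁)² + (y₂-y₁)²)
dx = 1 - (-4) = 5
dy = (-18) - (-14) = -4
d = sqrt(5² + (-4)²) = sqrt(25 + 16) = sqrt(41) = 6.40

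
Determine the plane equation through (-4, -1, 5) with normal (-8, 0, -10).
d = n·P = (-8)(-4) + (0)(-1) + (-10)(5) = -18
Plane: -8x - 10z = -18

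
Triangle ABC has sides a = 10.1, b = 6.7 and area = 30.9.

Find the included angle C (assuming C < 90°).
Area = ½ab·sin(C)  →  sin(C) = 2·Area/(ab)
sin(C) = 2·30.9/(10.1·6.7) = 0.913256
C = arcsin(0.913256) = 65.96°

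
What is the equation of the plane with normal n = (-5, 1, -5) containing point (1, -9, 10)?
d = n·P = (-5)(1) + (1)(-9) + (-5)(10) = -64
Plane: -5x + y - 5z = -64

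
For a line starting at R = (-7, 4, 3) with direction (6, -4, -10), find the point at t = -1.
P(-1) = (-7 + 6(-1), 4 + (-4)(-1), 3 + (-10)(-1)) = (-13, 8, 13)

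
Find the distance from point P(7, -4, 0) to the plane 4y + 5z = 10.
d = |0(7) + 4(-4) + 5(0) - (10)| / √(0² + 4² + 5²) = 26/√41 = 4.061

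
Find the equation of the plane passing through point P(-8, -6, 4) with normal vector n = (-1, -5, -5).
d = n·P = (-1)(-8) + (-5)(-6) + (-5)(4) = 18
Plane: -x - 5y - 5z = 18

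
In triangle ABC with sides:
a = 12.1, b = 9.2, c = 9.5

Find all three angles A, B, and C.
By the law of cosines:
cos(A) = (b² + c² - a²)/(2bc) = 0.162929  →  A = 80.62°
cos(B) = (a² + c² - b²)/(2ac) = 0.661244  →  B = 48.61°
cos(C) = (a² + b² - c²)/(2ab) = 0.632411  →  C = 50.77°
Check: A + B + C = 180.0° ✓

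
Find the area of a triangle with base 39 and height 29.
Area = (1/2) * base * height
Area = (1/2) * 39 * 29
Area = 565.50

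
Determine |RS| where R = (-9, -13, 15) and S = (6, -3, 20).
d = √[(15)² + (10)² + (5)²] = √350 = 18.71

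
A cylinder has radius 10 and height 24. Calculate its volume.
Volume = pi * r² * h
Volume = pi * 10² * 24
Volume = pi * 100 * 24
Volume = pi * 2400
Volume = 7539.82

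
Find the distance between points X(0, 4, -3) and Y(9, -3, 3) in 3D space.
d = √[(9)² + (-7)² + (6)²] = √166 = 12.88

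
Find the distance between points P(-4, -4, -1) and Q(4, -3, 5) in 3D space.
d = √[(8)² + (1)² + (6)²] = √101 = 10.05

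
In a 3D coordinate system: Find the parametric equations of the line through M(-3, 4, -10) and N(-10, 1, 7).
Direction vector d = N - M = (-7, -3, 17)
x = -3 - 7t, y = 4 - 3t, z = -10 + 17t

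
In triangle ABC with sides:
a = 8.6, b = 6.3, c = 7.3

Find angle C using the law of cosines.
cos(C) = (a² + b² - c²)/(2ab)
cos(C) = (8.6² + 6.3² - 7.3²)/(2·8.6·6.3) = 60.36/108.36 = 0.557032
C = arccos(0.557032) = 56.15°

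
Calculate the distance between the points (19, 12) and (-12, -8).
Using the distance formula: d = sqrt((x₂-x₁)² + (y₂-y₁)²)
dx = (-12) - 19 = -31
dy = (-8) - 12 = -20
d = sqrt((-31)² + (-20)²) = sqrt(961 + 400) = sqrt(1361) = 36.89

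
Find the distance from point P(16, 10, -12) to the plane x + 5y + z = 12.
d = |1(16) + 5(10) + 1(-12) - (12)| / √(1² + 5² + 1²) = 42/√27 = 8.083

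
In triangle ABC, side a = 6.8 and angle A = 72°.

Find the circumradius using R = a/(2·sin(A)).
R = a/(2·sin(A)) = 6.8/(2·sin(72°))
R = 6.8/(2·0.951057) = 6.8/1.902113 = 3.575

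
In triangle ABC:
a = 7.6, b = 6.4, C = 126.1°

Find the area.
Using A = ½ab·sin(C):
A = ½·7.6·6.4·sin(126.1°) = ½·48.64·0.807990 = 19.65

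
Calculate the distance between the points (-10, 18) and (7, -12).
Using the distance formula: d = sqrt((x₂-x₁)² + (y₂-y₁)²)
dx = 7 - (-10) = 17
dy = (-12) - 18 = -30
d = sqrt(17² + (-30)²) = sqrt(289 + 900) = sqrt(1189) = 34.48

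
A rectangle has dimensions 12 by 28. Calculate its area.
Area = length * width
Area = 12 * 28
Area = 336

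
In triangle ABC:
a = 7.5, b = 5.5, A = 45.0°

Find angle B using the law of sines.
sin(B)/b = sin(A)/a
sin(B) = b·sin(A)/a = 5.5·sin(45.0°)/7.5 = 0.518545
B = arcsin(0.518545) = 31.23°  (b ≤ a, so B ≤ A and the acute solution is unique)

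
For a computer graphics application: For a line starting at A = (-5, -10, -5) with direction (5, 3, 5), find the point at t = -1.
P(-1) = (-5 + 5(-1), -10 + 3(-1), -5 + 5(-1)) = (-10, -13, -10)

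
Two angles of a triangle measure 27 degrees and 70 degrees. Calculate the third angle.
Sum of angles in a triangle = 180 degrees
Third angle = 180 - 27 - 70
Third angle = 83 degrees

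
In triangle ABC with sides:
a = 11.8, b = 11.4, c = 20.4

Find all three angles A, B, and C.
By the law of cosines:
cos(A) = (b² + c² - a²)/(2bc) = 0.874785  →  A = 28.98°
cos(B) = (a² + c² - b²)/(2ac) = 0.883682  →  B = 27.91°
cos(C) = (a² + b² - c²)/(2ab) = -0.546238  →  C = 123.1°
Check: A + B + C = 180.0° ✓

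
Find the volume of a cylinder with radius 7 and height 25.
Volume = pi * r² * h
Volume = pi * 7² * 25
Volume = pi * 49 * 25
Volume = pi * 1225
Volume = 3848.45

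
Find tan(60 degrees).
tan(60 degrees) = sqrt(3)
Decimal approximation: 1.7321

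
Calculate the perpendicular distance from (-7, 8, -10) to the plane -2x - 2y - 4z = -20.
d = |(-2)(-7) + (-2)(8) + (-4)(-10) - (-20)| / √((-2)² + (-2)² + (-4)²) = 58/√24 = 11.84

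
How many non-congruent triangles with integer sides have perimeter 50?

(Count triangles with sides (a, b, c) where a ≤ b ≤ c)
With a ≤ b ≤ c and a + b + c = 50, the triangle inequality a + b > c gives c < 50/2, so c ≤ 24.
Iterate a from 1 to ⌊p/3⌋ = 16; for each a, b ranges from a to ⌊(p−a)/2⌋ with c = p − a − b, keeping only c ≥ b.
Triples: (2, 24, 24), (3, 23, 24), (4, 22, 24), …
Count = 52 triangles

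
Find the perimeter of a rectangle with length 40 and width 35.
Perimeter = 2 * (length + width)
Perimeter = 2 * (40 + 35)
Perimeter = 2 * 75
Perimeter = 150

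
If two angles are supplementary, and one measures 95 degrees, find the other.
Supplementary angles sum to 180 degrees.
Other angle = 180 - 95
Other angle = 85 degrees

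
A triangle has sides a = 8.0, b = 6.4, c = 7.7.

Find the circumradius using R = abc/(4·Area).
s = (a+b+c)/2 = 11.05
Area = √(s(s-a)(s-b)(s-c)) = √(11.05·3.05·4.65·3.35) = 22.9129
R = abc/(4·Area) = (8.0·6.4·7.7)/(4·22.9129) = 394.24/91.6516 = 4.302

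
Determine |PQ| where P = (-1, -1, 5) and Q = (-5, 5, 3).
d = √[(-4)² + (6)² + (-2)²] = √56 = 7.483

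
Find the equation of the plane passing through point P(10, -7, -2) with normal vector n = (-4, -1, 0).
d = n·P = (-4)(10) + (-1)(-7) + (0)(-2) = -33
Plane: -4x - y = -33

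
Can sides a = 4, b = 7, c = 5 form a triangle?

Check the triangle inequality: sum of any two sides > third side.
Yes, triangle inequality satisfied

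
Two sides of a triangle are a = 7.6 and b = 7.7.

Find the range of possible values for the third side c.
By the triangle inequality: |a - b| < c < a + b
|7.6 - 7.7| < c < 7.6 + 7.7
0.1 < c < 15.3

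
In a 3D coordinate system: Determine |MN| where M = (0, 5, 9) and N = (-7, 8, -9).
d = √[(-7)² + (3)² + (-18)²] = √382 = 19.54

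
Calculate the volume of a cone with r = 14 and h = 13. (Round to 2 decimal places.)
Volume = (1/3) * pi * r² * h
Volume = (1/3) * pi * 14² * 13
Volume = (1/3) * pi * 196 * 13
Volume = (1/3) * pi * 2548
Volume = 2668.26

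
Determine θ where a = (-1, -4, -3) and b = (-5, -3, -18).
a·b = 71, |a|² = 26, |b|² = 358
cos θ = 71/√9308 ≈ 0.7359
θ ≈ 42.62°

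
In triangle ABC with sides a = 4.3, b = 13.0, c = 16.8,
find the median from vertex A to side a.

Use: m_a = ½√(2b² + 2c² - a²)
m_a = ½√(2·13.0² + 2·16.8² - 4.3²)
m_a = ½√(338 + 564.48 - 18.49) = ½√883.99 = 14.87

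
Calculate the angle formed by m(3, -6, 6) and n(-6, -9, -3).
m·n = 18, |m|² = 81, |n|² = 126
cos θ = 18/√10206 ≈ 0.1782
θ ≈ 79.74°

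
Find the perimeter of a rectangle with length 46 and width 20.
Perimeter = 2 * (length + width)
Perimeter = 2 * (46 + 20)
Perimeter = 2 * 66
Perimeter = 132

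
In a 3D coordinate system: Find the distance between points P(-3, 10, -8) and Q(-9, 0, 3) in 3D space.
d = √[(-6)² + (-10)² + (11)²] = √257 = 16.03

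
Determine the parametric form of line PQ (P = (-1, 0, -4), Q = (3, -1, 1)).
Direction vector d = Q - P = (4, -1, 5)
x = -1 + 4t, y = 0 - t, z = -4 + 5t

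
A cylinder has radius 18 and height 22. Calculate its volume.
Volume = pi * r² * h
Volume = pi * 18² * 22
Volume = pi * 324 * 22
Volume = pi * 7128
Volume = 22393.27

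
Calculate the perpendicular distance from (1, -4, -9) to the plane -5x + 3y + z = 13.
d = |(-5)(1) + 3(-4) + 1(-9) - (13)| / √((-5)² + 3² + 1²) = 39/√35 = 6.592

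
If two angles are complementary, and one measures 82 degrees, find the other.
Complementary angles sum to 90 degrees.
Other angle = 90 - 82
Other angle = 8 degrees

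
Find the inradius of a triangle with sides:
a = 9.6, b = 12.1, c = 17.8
s = (a+b+c)/2 = (9.6+12.1+17.8)/2 = 19.75
Area = √(s(s-a)(s-b)(s-c)) = √(19.75·10.15·7.65·1.95) = 54.6845
r = Area/s = 54.6845/19.75 = 2.769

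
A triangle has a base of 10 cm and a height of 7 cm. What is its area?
Area = (1/2) * base * height
Area = (1/2) * 10 * 7
Area = 35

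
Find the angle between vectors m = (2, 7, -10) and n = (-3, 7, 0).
m·n = 43, |m|² = 153, |n|² = 58
cos θ = 43/√8874 ≈ 0.4565
θ ≈ 62.84°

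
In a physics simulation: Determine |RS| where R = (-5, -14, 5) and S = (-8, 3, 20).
d = √[(-3)² + (17)² + (15)²] = √523 = 22.87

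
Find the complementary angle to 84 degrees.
Complementary angles sum to 90 degrees.
Other angle = 90 - 84
Other angle = 6 degrees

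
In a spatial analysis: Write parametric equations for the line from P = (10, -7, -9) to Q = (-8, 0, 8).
Direction vector d = Q - P = (-18, 7, 17)
x = 10 - 18t, y = -7 + 7t, z = -9 + 17t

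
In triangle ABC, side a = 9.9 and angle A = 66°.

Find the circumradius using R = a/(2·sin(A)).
R = a/(2·sin(A)) = 9.9/(2·sin(66°))
R = 9.9/(2·0.913545) = 9.9/1.827091 = 5.418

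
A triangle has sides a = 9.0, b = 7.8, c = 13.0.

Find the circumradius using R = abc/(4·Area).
s = (a+b+c)/2 = 14.9
Area = √(s(s-a)(s-b)(s-c)) = √(14.9·5.9·7.1·1.9) = 34.437
R = abc/(4·Area) = (9.0·7.8·13.0)/(4·34.437) = 912.6/137.748 = 6.625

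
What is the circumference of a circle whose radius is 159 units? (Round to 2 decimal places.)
Circumference = 2 * pi * r
Circumference = 2 * pi * 159
Circumference = 999.03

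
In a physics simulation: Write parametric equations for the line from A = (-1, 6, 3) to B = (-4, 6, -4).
Direction vector d = B - A = (-3, 0, -7)
x = -1 - 3t, y = 6, z = 3 - 7t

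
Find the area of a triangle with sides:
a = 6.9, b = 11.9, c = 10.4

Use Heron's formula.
s = (a+b+c)/2 = (6.9+11.9+10.4)/2 = 14.6
A = √(s(s-a)(s-b)(s-c)) = √(14.6·7.7·2.7·4.2)
A = √1274.84 = 35.7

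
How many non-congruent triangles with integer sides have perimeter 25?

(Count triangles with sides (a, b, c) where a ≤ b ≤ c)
With a ≤ b ≤ c and a + b + c = 25, the triangle inequality a + b > c gives c < 25/2, so c ≤ 12.
Iterate a from 1 to ⌊p/3⌋ = 8; for each a, b ranges from a to ⌊(p−a)/2⌋ with c = p − a − b, keeping only c ≥ b.
Triples: (1, 12, 12), (2, 11, 12), (3, 10, 12), …
Count = 16 triangles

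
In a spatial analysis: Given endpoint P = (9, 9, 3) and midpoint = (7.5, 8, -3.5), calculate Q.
Q = (2×7.5 - 9, 2×8 - 9, 2×(-3.5) - 3) = (6, 7, -10)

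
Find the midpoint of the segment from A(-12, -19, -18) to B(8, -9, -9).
Midpoint = ((-12+8)/2, (-19-9)/2, (-18-9)/2) = (-2, -14, -13.5)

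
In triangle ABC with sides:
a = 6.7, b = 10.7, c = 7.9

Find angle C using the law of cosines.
cos(C) = (a² + b² - c²)/(2ab)
cos(C) = (6.7² + 10.7² - 7.9²)/(2·6.7·10.7) = 96.97/143.38 = 0.676315
C = arccos(0.676315) = 47.44°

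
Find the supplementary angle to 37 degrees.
Supplementary angles sum to 180 degrees.
Other angle = 180 - 37
Other angle = 143 degrees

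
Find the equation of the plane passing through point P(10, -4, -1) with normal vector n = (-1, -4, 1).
d = n·P = (-1)(10) + (-4)(-4) + (1)(-1) = 5
Plane: -x - 4y + z = 5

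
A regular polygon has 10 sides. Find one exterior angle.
Exterior angle of a regular n-gon = 360/n
Exterior angle = 360/10
Exterior angle = 36 degrees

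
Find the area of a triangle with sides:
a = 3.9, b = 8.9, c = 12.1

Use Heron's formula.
s = (a+b+c)/2 = (3.9+8.9+12.1)/2 = 12.45
A = √(s(s-a)(s-b)(s-c)) = √(12.45·8.55·3.55·0.35)
A = √132.261 = 11.5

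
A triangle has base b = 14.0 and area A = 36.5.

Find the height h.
A = ½bh  →  h = 2A/b
h = 2·36.5/14.0 = 5.214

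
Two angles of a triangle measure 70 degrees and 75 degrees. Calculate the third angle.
Sum of angles in a triangle = 180 degrees
Third angle = 180 - 70 - 75
Third angle = 35 degrees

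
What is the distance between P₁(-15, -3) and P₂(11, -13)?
Using the distance formula: d = sqrt((x₂-x₁)² + (y₂-y₁)²)
dx = 11 - (-15) = 26
dy = (-13) - (-3) = -10
d = sqrt(26² + (-10)²) = sqrt(676 + 100) = sqrt(776) = 27.86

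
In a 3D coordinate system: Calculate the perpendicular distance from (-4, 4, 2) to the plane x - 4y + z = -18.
d = |1(-4) + (-4)(4) + 1(2) - (-18)| / √(1² + (-4)² + 1²) = 0/√18 = 0.0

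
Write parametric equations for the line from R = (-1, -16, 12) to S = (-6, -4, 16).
Direction vector d = S - R = (-5, 12, 4)
x = -1 - 5t, y = -16 + 12t, z = 12 + 4t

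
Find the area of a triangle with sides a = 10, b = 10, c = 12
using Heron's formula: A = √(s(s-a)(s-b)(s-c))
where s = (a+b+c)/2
s = (10+10+12)/2 = 16
A = √(16·6·6·4) = √2304 = 48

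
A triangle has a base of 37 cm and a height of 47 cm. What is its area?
Area = (1/2) * base * height
Area = (1/2) * 37 * 47
Area = 869.50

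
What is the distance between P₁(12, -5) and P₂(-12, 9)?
Using the distance formula: d = sqrt((x₂-x₁)² + (y₂-y₁)²)
dx = (-12) - 12 = -24
dy = 9 - (-5) = 14
d = sqrt((-24)² + 14²) = sqrt(576 + 196) = sqrt(772) = 27.78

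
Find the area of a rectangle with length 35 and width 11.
Area = length * width
Area = 35 * 11
Area = 385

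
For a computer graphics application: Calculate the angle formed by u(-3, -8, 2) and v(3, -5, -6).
u·v = 19, |u|² = 77, |v|² = 70
cos θ = 19/√5390 ≈ 0.2588
θ ≈ 75.0°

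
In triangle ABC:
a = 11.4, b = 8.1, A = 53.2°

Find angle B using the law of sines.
sin(B)/b = sin(A)/a
sin(B) = b·sin(A)/a = 8.1·sin(53.2°)/11.4 = 0.568941
B = arcsin(0.568941) = 34.68°  (b ≤ a, so B ≤ A and the acute solution is unique)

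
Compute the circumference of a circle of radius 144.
Circumference = 2 * pi * r
Circumference = 2 * pi * 144
Circumference = 904.78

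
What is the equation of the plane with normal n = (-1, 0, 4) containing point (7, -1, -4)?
d = n·P = (-1)(7) + (0)(-1) + (4)(-4) = -23
Plane: -x + 4z = -23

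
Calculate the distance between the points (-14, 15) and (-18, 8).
Using the distance formula: d = sqrt((x₂-x₁)² + (y₂-y₁)²)
dx = (-18) - (-14) = -4
dy = 8 - 15 = -7
d = sqrt((-4)² + (-7)²) = sqrt(16 + 49) = sqrt(65) = 8.06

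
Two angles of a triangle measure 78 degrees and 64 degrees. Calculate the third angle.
Sum of angles in a triangle = 180 degrees
Third angle = 180 - 78 - 64
Third angle = 38 degrees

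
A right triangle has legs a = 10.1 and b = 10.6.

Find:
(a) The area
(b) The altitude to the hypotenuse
(a) Area = ½ab = ½·10.1·10.6 = 53.53
(b) Hypotenuse c = √(10.1² + 10.6²) = √214.37 = 14.6414
    Area = ½·c·h_c  →  h_c = 2·Area/c = 2·53.53/14.6414 = 7.312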